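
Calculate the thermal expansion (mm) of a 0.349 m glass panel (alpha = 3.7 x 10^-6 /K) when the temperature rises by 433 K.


Thermal expansion formula: dL = alpha * L0 * dT
  dL = (3.7 x 10^-6) * 0.349 * 433 = 0.00055913 m
Convert to mm: 0.00055913 * 1000 = 0.5591 mm

0.5591 mm


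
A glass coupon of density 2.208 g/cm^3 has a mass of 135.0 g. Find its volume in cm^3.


Rearrange rho = m / V:
  V = m / rho
  V = 135.0 / 2.208 = 61.141 cm^3

61.141 cm^3


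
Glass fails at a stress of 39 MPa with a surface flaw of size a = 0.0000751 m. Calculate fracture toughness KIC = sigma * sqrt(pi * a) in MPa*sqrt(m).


Fracture toughness: KIC = sigma * sqrt(pi * a)
  pi * a = pi * 0.0000751 = 0.000235934
  sqrt(pi * a) = 0.01536
  KIC = 39 * 0.01536 = 0.599 MPa*sqrt(m)

0.599 MPa*sqrt(m)


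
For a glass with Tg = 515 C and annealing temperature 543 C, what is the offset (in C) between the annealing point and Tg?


Offset = T_anneal - Tg:
  offset = 543 - 515 = 28 C

28 C


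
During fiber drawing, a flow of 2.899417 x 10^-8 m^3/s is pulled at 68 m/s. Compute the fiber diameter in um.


Cross-sectional area from continuity:
  A = Q / v = 2.899417 x 10^-8 / 68 = 4.263849 x 10^-10 m^2
Diameter from circular cross-section:
  d = sqrt(4A / pi) * 10^6 (m -> um)
  d = sqrt(4 * 4.263849 x 10^-10 / pi) * 10^6 = 23.3 um

23.3 um


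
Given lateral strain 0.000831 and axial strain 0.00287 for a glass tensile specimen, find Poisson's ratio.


Poisson's ratio: nu = lateral strain / axial strain
  nu = 0.000831 / 0.00287 = 0.2895

0.2895


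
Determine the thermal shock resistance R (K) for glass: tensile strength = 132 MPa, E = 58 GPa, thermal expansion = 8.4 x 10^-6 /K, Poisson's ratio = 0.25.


Thermal shock resistance: R = sigma * (1 - nu) / (E * alpha)
  Numerator = 132 * (1 - 0.25) = 99.0
  Denominator = 58 * 1000 * (8.4 x 10^-6) = 0.4872
  R = 99.0 / 0.4872 = 203.2 K

203.2 K


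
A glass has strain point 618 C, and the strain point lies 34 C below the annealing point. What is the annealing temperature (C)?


T_anneal = T_strain + gap:
  T_anneal = 618 + 34 = 652 C

652 C


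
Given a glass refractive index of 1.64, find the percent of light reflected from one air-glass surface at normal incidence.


Fresnel reflectance at normal incidence:
  R = ((n - 1)/(n + 1))^2
  (n - 1)/(n + 1) = (1.64 - 1)/(1.64 + 1) = 0.242424
  R = 0.242424^2 = 0.0587694
  R(%) = 0.0587694 * 100 = 5.877%

5.877%


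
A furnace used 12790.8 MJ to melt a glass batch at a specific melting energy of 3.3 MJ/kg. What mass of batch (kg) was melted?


Rearrange E = m * s for m:
  m = E / s
  m = 12790.8 / 3.3 = 3876.0 kg

3876.0 kg


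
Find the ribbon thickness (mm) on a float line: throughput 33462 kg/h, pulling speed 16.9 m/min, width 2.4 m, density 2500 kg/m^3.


Ribbon cross-section from mass balance:
  Volume rate = throughput / density = 33462 / 2500 = 13.3848 m^3/h
  thickness = volume rate / (speed * 60 * width), i.e.
  thickness = throughput / (60 * speed * width * density) * 1000
  thickness = 33462 / (60 * 16.9 * 2.4 * 2500) * 1000 = 5.5 mm

5.5 mm


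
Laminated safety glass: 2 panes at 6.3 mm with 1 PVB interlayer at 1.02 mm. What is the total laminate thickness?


Total thickness = glass contribution + PVB contribution
  Glass: 2 * 6.3 = 12.6 mm
  PVB: 1 * 1.02 = 1.02 mm
  Total = 12.6 + 1.02 = 13.62 mm

13.62 mm


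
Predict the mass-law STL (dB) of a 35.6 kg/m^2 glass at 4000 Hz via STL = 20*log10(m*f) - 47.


Mass law: STL = 20 * log10(m * f) - 47
  m * f = 35.6 * 4000 = 142400
  log10(142400) = 5.15351
  STL = 20 * 5.15351 - 47 = 103.0702 - 47 = 56.1 dB

56.1 dB


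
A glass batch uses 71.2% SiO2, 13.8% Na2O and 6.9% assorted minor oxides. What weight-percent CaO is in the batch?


Pieces sum to 100%:
  CaO = 100 - (SiO2 + Na2O + others)
  CaO = 100 - (71.2 + 13.8 + 6.9) = 8.1%

8.1%


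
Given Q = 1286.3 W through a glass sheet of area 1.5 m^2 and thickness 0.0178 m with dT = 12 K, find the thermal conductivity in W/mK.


Fourier's law rearranged: k = Q * t / (A * dT)
  Numerator = 1286.3 * 0.0178 = 22.89614
  Denominator = 1.5 * 12 = 18.0
  k = 22.89614 / 18.0 = 1.272 W/mK

1.272 W/mK


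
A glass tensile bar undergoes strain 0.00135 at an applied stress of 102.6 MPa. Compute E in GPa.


Young's modulus: E = stress / strain
  E = 102.6 MPa / 0.00135 = 76000 MPa
Convert to GPa: 76000 / 1000 = 76.0 GPa

76.0 GPa


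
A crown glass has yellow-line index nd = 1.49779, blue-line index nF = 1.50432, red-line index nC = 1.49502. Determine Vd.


Abbe number formula: Vd = (nd - 1) / (nF - nC)
  nd - 1 = 1.49779 - 1 = 0.49779
  nF - nC = 1.50432 - 1.49502 = 0.0093
  Vd = 0.49779 / 0.0093 = 53.53

53.53


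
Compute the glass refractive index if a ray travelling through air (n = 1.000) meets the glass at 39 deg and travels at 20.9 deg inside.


Apply Snell's law: n1 * sin(theta1) = n2 * sin(theta2)
  n2 = n1 * sin(theta1) / sin(theta2)
  sin(39) = 0.62932
  sin(20.9) = 0.356738
  n2 = 1.000 * 0.62932 / 0.356738 = 1.7641

1.7641


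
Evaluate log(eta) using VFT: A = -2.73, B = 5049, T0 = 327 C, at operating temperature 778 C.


VFT equation: log(eta) = A + B / (T - T0)
  T - T0 = 778 - 327 = 451
  B / (T - T0) = 5049 / 451 = 11.195
  log(eta) = -2.73 + 11.195 = 8.465

8.465


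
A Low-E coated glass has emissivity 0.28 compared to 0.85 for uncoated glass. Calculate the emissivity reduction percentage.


Percentage reduction = (1 - coated/uncoated) * 100
  Ratio = 0.28 / 0.85 = 0.3294
  Reduction = (1 - 0.3294) * 100 = 67.1%

67.1%


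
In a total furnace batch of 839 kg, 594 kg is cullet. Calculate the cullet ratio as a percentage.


Cullet ratio = (cullet mass / total batch mass) * 100
  Ratio = 594 / 839 * 100 = 70.8%

70.8%


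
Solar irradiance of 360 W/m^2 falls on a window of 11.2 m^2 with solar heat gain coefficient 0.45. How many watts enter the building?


Solar heat gain: Q = Area * SHGC * Irradiance
  Q = 11.2 * 0.45 * 360 = 1814.4 W

1814.4 W


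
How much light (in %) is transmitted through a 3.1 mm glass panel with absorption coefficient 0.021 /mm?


Beer-Lambert law: T = exp(-alpha * thickness)
  exponent = -0.021 * 3.1 = -0.0651
  T = exp(-0.0651) = 0.937
  Percentage = 0.937 * 100 = 93.7%

93.7%


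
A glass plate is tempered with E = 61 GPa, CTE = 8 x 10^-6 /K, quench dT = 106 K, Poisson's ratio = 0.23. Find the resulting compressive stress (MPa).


Tempering stress: sigma = E * alpha * dT / (1 - nu)
  E (MPa) = 61 * 1000 = 61000
  Numerator = 61000 * (8 x 10^-6) * 106 = 51.728
  Denominator = 1 - 0.23 = 0.77
  sigma = 51.728 / 0.77 = 67.2 MPa

67.2 MPa


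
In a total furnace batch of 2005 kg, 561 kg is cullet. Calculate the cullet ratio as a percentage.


Cullet ratio = (cullet mass / total batch mass) * 100
  Ratio = 561 / 2005 * 100 = 27.98%

27.98%


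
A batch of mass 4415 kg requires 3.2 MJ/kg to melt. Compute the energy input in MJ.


Total energy = mass * specific energy
  E = 4415 * 3.2 = 14128 MJ

14128 MJ


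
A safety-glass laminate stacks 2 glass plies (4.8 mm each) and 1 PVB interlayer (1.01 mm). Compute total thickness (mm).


Total thickness = glass contribution + PVB contribution
  Glass: 2 * 4.8 = 9.6 mm
  PVB: 1 * 1.01 = 1.01 mm
  Total = 9.6 + 1.01 = 10.61 mm

10.61 mm


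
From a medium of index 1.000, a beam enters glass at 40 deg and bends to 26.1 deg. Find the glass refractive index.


Apply Snell's law: n1 * sin(theta1) = n2 * sin(theta2)
  n2 = n1 * sin(theta1) / sin(theta2)
  sin(40) = 0.642788
  sin(26.1) = 0.439939
  n2 = 1.000 * 0.642788 / 0.439939 = 1.4611

1.4611


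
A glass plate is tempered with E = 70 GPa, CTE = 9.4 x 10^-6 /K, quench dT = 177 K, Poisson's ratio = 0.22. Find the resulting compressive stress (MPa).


Tempering stress: sigma = E * alpha * dT / (1 - nu)
  E (MPa) = 70 * 1000 = 70000
  Numerator = 70000 * (9.4 x 10^-6) * 177 = 116.466
  Denominator = 1 - 0.22 = 0.78
  sigma = 116.466 / 0.78 = 149.3 MPa

149.3 MPa


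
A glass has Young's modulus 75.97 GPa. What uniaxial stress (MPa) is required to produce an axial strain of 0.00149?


Rearrange E = sigma / epsilon:
  sigma = E * epsilon
  E (MPa) = 75.97 * 1000 = 75970
  sigma = 75970 * 0.00149 = 113.2 MPa

113.2 MPa


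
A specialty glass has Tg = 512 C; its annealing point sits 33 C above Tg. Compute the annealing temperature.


The annealing temperature is Tg plus the offset:
  T_anneal = 512 + 33 = 545 C

545 C


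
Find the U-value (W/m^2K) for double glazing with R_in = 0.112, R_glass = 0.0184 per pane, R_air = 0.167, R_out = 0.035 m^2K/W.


Total thermal resistance (series):
  R_total = R_in + R_glass + R_air + R_glass + R_out
  R_total = 0.112 + 0.0184 + 0.167 + 0.0184 + 0.035 = 0.3508 m^2K/W
U-value = 1 / R_total = 1 / 0.3508 = 2.851 W/m^2K

2.851 W/m^2K


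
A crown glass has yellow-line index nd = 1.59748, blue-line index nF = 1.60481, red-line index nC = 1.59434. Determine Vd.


Abbe number formula: Vd = (nd - 1) / (nF - nC)
  nd - 1 = 1.59748 - 1 = 0.59748
  nF - nC = 1.60481 - 1.59434 = 0.01047
  Vd = 0.59748 / 0.01047 = 57.07

57.07


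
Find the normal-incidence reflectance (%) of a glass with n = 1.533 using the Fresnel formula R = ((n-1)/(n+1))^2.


Fresnel reflectance at normal incidence:
  R = ((n - 1)/(n + 1))^2
  (n - 1)/(n + 1) = (1.533 - 1)/(1.533 + 1) = 0.210422
  R = 0.210422^2 = 0.0442774
  R(%) = 0.0442774 * 100 = 4.428%

4.428%


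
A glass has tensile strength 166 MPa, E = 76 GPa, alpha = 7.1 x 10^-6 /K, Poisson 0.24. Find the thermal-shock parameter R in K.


Thermal shock resistance: R = sigma * (1 - nu) / (E * alpha)
  Numerator = 166 * (1 - 0.24) = 126.16
  Denominator = 76 * 1000 * (7.1 x 10^-6) = 0.5396
  R = 126.16 / 0.5396 = 233.8 K

233.8 K


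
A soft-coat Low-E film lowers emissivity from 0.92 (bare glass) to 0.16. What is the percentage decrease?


Percentage reduction = (1 - coated/uncoated) * 100
  Ratio = 0.16 / 0.92 = 0.1739
  Reduction = (1 - 0.1739) * 100 = 82.6%

82.6%


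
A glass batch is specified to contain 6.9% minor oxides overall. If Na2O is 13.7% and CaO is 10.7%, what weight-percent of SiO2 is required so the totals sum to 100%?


Known pieces sum to 100%:
  SiO2 = 100 - (others + Na2O + CaO)
  SiO2 = 100 - (6.9 + 13.7 + 10.7) = 68.7%

68.7%


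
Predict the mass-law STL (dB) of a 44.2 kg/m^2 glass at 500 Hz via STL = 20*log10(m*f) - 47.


Mass law: STL = 20 * log10(m * f) - 47
  m * f = 44.2 * 500 = 22100
  log10(22100) = 4.34439
  STL = 20 * 4.34439 - 47 = 86.8878 - 47 = 39.9 dB

39.9 dB


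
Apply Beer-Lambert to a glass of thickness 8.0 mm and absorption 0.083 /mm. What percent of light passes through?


Beer-Lambert law: T = exp(-alpha * thickness)
  exponent = -0.083 * 8.0 = -0.664
  T = exp(-0.664) = 0.5148
  Percentage = 0.5148 * 100 = 51.48%

51.48%


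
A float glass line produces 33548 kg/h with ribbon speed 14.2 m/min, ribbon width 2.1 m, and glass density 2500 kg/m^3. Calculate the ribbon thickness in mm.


Ribbon cross-section from mass balance:
  Volume rate = throughput / density = 33548 / 2500 = 13.4192 m^3/h
  thickness = volume rate / (speed * 60 * width), i.e.
  thickness = throughput / (60 * speed * width * density) * 1000
  thickness = 33548 / (60 * 14.2 * 2.1 * 2500) * 1000 = 7.5 mm

7.5 mm


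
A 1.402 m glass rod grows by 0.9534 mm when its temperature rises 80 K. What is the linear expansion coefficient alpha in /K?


Rearrange dL = alpha * L0 * dT for alpha:
  alpha = dL / (L0 * dT)
  alpha = (0.9534 / 1000) / (1.402 * 80) = 0.0000085 /K = 8.5 x 10^-6 /K

8.5 x 10^-6 /K


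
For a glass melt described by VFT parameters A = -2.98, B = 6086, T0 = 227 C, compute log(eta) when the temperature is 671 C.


VFT equation: log(eta) = A + B / (T - T0)
  T - T0 = 671 - 227 = 444
  B / (T - T0) = 6086 / 444 = 13.707
  log(eta) = -2.98 + 13.707 = 10.727

10.727


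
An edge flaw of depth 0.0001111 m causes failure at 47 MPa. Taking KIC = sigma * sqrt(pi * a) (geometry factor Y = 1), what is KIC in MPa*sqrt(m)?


Fracture toughness: KIC = sigma * sqrt(pi * a)
  pi * a = pi * 0.0001111 = 0.000349031
  sqrt(pi * a) = 0.018682
  KIC = 47 * 0.018682 = 0.878 MPa*sqrt(m)

0.878 MPa*sqrt(m)


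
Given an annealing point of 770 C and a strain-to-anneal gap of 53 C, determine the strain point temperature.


Strain point = annealing point - difference:
  T_strain = 770 - 53 = 717 C

717 C


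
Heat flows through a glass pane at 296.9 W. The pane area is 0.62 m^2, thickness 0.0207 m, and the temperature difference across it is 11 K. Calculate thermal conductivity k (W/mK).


Fourier's law rearranged: k = Q * t / (A * dT)
  Numerator = 296.9 * 0.0207 = 6.14583
  Denominator = 0.62 * 11 = 6.82
  k = 6.14583 / 6.82 = 0.901 W/mK

0.901 W/mK


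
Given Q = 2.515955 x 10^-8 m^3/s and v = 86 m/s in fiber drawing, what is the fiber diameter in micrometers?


Cross-sectional area from continuity:
  A = Q / v = 2.515955 x 10^-8 / 86 = 2.925529 x 10^-10 m^2
Diameter from circular cross-section:
  d = sqrt(4A / pi) * 10^6 (m -> um)
  d = sqrt(4 * 2.925529 x 10^-10 / pi) * 10^6 = 19.3 um

19.3 um


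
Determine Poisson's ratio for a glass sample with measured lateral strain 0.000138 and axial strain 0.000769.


Poisson's ratio: nu = lateral strain / axial strain
  nu = 0.000138 / 0.000769 = 0.1795

0.1795


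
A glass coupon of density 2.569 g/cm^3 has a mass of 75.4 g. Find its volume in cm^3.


Rearrange rho = m / V:
  V = m / rho
  V = 75.4 / 2.569 = 29.35 cm^3

29.35 cm^3


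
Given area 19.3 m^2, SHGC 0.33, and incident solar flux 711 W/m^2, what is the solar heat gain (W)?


Solar heat gain: Q = Area * SHGC * Irradiance
  Q = 19.3 * 0.33 * 711 = 4528.4 W

4528.4 W


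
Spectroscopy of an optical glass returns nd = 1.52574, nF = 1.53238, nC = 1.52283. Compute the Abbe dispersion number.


Abbe number formula: Vd = (nd - 1) / (nF - nC)
  nd - 1 = 1.52574 - 1 = 0.52574
  nF - nC = 1.53238 - 1.52283 = 0.00955
  Vd = 0.52574 / 0.00955 = 55.05

55.05


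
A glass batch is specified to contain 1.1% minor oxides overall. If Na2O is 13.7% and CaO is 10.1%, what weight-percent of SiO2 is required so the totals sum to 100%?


Known pieces sum to 100%:
  SiO2 = 100 - (others + Na2O + CaO)
  SiO2 = 100 - (1.1 + 13.7 + 10.1) = 75.1%

75.1%


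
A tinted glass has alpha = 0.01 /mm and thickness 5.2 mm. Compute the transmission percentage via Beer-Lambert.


Beer-Lambert law: T = exp(-alpha * thickness)
  exponent = -0.01 * 5.2 = -0.052
  T = exp(-0.052) = 0.9493
  Percentage = 0.9493 * 100 = 94.93%

94.93%


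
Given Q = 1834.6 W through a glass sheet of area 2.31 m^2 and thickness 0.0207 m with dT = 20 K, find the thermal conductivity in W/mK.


Fourier's law rearranged: k = Q * t / (A * dT)
  Numerator = 1834.6 * 0.0207 = 37.97622
  Denominator = 2.31 * 20 = 46.2
  k = 37.97622 / 46.2 = 0.822 W/mK

0.822 W/mK


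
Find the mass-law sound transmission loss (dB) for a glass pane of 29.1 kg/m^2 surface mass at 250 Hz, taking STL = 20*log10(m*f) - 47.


Mass law: STL = 20 * log10(m * f) - 47
  m * f = 29.1 * 250 = 7275
  log10(7275) = 3.86183
  STL = 20 * 3.86183 - 47 = 77.2366 - 47 = 30.2 dB

30.2 dB


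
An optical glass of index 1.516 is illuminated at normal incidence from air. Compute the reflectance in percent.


Fresnel reflectance at normal incidence:
  R = ((n - 1)/(n + 1))^2
  (n - 1)/(n + 1) = (1.516 - 1)/(1.516 + 1) = 0.205087
  R = 0.205087^2 = 0.0420607
  R(%) = 0.0420607 * 100 = 4.206%

4.206%


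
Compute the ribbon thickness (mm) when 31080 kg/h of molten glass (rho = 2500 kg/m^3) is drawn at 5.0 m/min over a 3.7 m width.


Ribbon cross-section from mass balance:
  Volume rate = throughput / density = 31080 / 2500 = 12.432 m^3/h
  thickness = volume rate / (speed * 60 * width), i.e.
  thickness = throughput / (60 * speed * width * density) * 1000
  thickness = 31080 / (60 * 5.0 * 3.7 * 2500) * 1000 = 11.2 mm

11.2 mm


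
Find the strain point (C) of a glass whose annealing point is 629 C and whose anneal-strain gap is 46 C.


Strain point = annealing point - difference:
  T_strain = 629 - 46 = 583 C

583 C


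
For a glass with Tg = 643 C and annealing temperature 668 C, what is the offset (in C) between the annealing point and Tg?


Offset = T_anneal - Tg:
  offset = 668 - 643 = 25 C

25 C


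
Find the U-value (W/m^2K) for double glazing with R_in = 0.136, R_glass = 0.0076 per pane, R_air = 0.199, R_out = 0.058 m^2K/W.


Total thermal resistance (series):
  R_total = R_in + R_glass + R_air + R_glass + R_out
  R_total = 0.136 + 0.0076 + 0.199 + 0.0076 + 0.058 = 0.4082 m^2K/W
U-value = 1 / R_total = 1 / 0.4082 = 2.45 W/m^2K

2.45 W/m^2K


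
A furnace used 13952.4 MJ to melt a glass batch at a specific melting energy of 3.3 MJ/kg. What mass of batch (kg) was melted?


Rearrange E = m * s for m:
  m = E / s
  m = 13952.4 / 3.3 = 4228.0 kg

4228.0 kg


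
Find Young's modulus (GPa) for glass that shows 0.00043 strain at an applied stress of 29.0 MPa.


Young's modulus: E = stress / strain
  E = 29.0 MPa / 0.00043 = 67441.86 MPa
Convert to GPa: 67441.86 / 1000 = 67.44 GPa

67.44 GPa


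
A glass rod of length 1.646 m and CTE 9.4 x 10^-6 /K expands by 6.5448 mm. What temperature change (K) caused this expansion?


Rearrange dL = alpha * L0 * dT for dT:
  dT = dL / (alpha * L0)
  dL (m) = 6.5448 / 1000 = 0.0065448
  dT = 0.0065448 / ((9.4 x 10^-6) * 1.646) = 423.0 K

423.0 K


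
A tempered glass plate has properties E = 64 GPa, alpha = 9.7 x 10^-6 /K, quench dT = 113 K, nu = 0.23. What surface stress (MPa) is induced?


Tempering stress: sigma = E * alpha * dT / (1 - nu)
  E (MPa) = 64 * 1000 = 64000
  Numerator = 64000 * (9.7 x 10^-6) * 113 = 70.1504
  Denominator = 1 - 0.23 = 0.77
  sigma = 70.1504 / 0.77 = 91.1 MPa

91.1 MPa


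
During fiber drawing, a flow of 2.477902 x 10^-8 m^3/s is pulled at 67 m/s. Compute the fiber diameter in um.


Cross-sectional area from continuity:
  A = Q / v = 2.477902 x 10^-8 / 67 = 3.698361 x 10^-10 m^2
Diameter from circular cross-section:
  d = sqrt(4A / pi) * 10^6 (m -> um)
  d = sqrt(4 * 3.698361 x 10^-10 / pi) * 10^6 = 21.7 um

21.7 um


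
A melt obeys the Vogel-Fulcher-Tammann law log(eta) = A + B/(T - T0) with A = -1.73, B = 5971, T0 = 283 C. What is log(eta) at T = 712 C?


VFT equation: log(eta) = A + B / (T - T0)
  T - T0 = 712 - 283 = 429
  B / (T - T0) = 5971 / 429 = 13.918
  log(eta) = -1.73 + 13.918 = 12.188

12.188


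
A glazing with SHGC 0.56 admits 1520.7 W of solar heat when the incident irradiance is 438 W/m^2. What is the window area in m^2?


Rearrange Q = Area * SHGC * Irradiance:
  Area = Q / (SHGC * Irradiance)
  Area = 1520.7 / (0.56 * 438) = 6.2 m^2

6.2 m^2


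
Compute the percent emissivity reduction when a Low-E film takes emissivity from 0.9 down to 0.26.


Percentage reduction = (1 - coated/uncoated) * 100
  Ratio = 0.26 / 0.9 = 0.2889
  Reduction = (1 - 0.2889) * 100 = 71.1%

71.1%


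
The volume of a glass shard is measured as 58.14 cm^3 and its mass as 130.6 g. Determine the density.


Use the definition of density:
  rho = mass / volume
  rho = 130.6 / 58.14 = 2.246 g/cm^3

2.246 g/cm^3


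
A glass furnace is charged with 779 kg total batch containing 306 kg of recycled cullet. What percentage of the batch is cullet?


Cullet ratio = (cullet mass / total batch mass) * 100
  Ratio = 306 / 779 * 100 = 39.28%

39.28%


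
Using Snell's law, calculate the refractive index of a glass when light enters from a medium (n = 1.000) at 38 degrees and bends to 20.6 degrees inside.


Apply Snell's law: n1 * sin(theta1) = n2 * sin(theta2)
  n2 = n1 * sin(theta1) / sin(theta2)
  sin(38) = 0.615661
  sin(20.6) = 0.351842
  n2 = 1.000 * 0.615661 / 0.351842 = 1.7498

1.7498


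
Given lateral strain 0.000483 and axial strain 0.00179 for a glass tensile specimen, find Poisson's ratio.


Poisson's ratio: nu = lateral strain / axial strain
  nu = 0.000483 / 0.00179 = 0.2698

0.2698


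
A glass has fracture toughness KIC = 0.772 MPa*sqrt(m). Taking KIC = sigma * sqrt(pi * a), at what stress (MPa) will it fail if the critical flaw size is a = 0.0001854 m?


Rearrange KIC = sigma * sqrt(pi * a):
  sigma = KIC / sqrt(pi * a)
  sqrt(pi * 0.0001854) = 0.024134
  sigma = 0.772 / 0.024134 = 31.99 MPa

31.99 MPa


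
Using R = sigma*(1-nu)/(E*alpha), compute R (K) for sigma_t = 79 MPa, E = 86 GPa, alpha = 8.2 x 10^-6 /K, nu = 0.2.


Thermal shock resistance: R = sigma * (1 - nu) / (E * alpha)
  Numerator = 79 * (1 - 0.2) = 63.2
  Denominator = 86 * 1000 * (8.2 x 10^-6) = 0.7052
  R = 63.2 / 0.7052 = 89.6 K

89.6 K


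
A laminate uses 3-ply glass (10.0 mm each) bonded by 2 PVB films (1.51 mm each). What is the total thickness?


Total thickness = glass contribution + PVB contribution
  Glass: 3 * 10.0 = 30.0 mm
  PVB: 2 * 1.51 = 3.02 mm
  Total = 30.0 + 3.02 = 33.02 mm

33.02 mm


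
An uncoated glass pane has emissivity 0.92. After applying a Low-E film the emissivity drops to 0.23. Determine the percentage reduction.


Percentage reduction = (1 - coated/uncoated) * 100
  Ratio = 0.23 / 0.92 = 0.25
  Reduction = (1 - 0.25) * 100 = 75.0%

75.0%


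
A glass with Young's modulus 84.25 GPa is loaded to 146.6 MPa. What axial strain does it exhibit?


Rearrange E = sigma / epsilon:
  epsilon = sigma / E
  E (MPa) = 84.25 * 1000 = 84250
  epsilon = 146.6 / 84250 = 0.00174

0.00174


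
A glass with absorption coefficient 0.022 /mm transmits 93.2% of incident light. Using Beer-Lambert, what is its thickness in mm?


Rearrange T = exp(-alpha * thickness):
  thickness = -ln(T) / alpha
  T = 93.2/100 = 0.932
  ln(T) = -0.07042
  -ln(T) = 0.07042
  thickness = 0.07042 / 0.022 = 3.2 mm

3.2 mm


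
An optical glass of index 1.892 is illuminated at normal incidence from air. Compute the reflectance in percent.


Fresnel reflectance at normal incidence:
  R = ((n - 1)/(n + 1))^2
  (n - 1)/(n + 1) = (1.892 - 1)/(1.892 + 1) = 0.308437
  R = 0.308437^2 = 0.0951334
  R(%) = 0.0951334 * 100 = 9.513%

9.513%


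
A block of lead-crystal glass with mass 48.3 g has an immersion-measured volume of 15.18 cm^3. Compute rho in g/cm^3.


Use the definition of density:
  rho = mass / volume
  rho = 48.3 / 15.18 = 3.182 g/cm^3

3.182 g/cm^3


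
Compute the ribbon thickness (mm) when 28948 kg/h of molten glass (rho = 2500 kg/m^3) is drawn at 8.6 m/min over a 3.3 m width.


Ribbon cross-section from mass balance:
  Volume rate = throughput / density = 28948 / 2500 = 11.5792 m^3/h
  thickness = volume rate / (speed * 60 * width), i.e.
  thickness = throughput / (60 * speed * width * density) * 1000
  thickness = 28948 / (60 * 8.6 * 3.3 * 2500) * 1000 = 6.8 mm

6.8 mm


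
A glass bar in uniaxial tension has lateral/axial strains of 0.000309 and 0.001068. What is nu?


Poisson's ratio: nu = lateral strain / axial strain
  nu = 0.000309 / 0.001068 = 0.2893

0.2893


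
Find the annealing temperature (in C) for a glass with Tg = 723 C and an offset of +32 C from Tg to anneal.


The annealing temperature is Tg plus the offset:
  T_anneal = 723 + 32 = 755 C

755 C


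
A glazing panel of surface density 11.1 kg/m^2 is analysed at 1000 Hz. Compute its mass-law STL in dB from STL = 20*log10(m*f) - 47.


Mass law: STL = 20 * log10(m * f) - 47
  m * f = 11.1 * 1000 = 11100
  log10(11100) = 4.04532
  STL = 20 * 4.04532 - 47 = 80.9064 - 47 = 33.9 dB

33.9 dB


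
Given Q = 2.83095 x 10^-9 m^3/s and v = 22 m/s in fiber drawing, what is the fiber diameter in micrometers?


Cross-sectional area from continuity:
  A = Q / v = 2.83095 x 10^-9 / 22 = 1.286795 x 10^-10 m^2
Diameter from circular cross-section:
  d = sqrt(4A / pi) * 10^6 (m -> um)
  d = sqrt(4 * 1.286795 x 10^-10 / pi) * 10^6 = 12.8 um

12.8 um


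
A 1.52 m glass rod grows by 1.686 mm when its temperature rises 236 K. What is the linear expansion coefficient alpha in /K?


Rearrange dL = alpha * L0 * dT for alpha:
  alpha = dL / (L0 * dT)
  alpha = (1.686 / 1000) / (1.52 * 236) = 0.0000047 /K = 4.7 x 10^-6 /K

4.7 x 10^-6 /K


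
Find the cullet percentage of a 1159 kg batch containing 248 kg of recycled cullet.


Cullet ratio = (cullet mass / total batch mass) * 100
  Ratio = 248 / 1159 * 100 = 21.4%

21.4%


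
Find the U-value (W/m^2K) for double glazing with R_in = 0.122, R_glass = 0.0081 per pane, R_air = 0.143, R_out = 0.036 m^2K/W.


Total thermal resistance (series):
  R_total = R_in + R_glass + R_air + R_glass + R_out
  R_total = 0.122 + 0.0081 + 0.143 + 0.0081 + 0.036 = 0.3172 m^2K/W
U-value = 1 / R_total = 1 / 0.3172 = 3.153 W/m^2K

3.153 W/m^2K


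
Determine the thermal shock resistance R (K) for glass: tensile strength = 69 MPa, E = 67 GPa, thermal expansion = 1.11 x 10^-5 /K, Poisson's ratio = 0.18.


Thermal shock resistance: R = sigma * (1 - nu) / (E * alpha)
  Numerator = 69 * (1 - 0.18) = 56.58
  Denominator = 67 * 1000 * (1.11 x 10^-5) = 0.7437
  R = 56.58 / 0.7437 = 76.1 K

76.1 K


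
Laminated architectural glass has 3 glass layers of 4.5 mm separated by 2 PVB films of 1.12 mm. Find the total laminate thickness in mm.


Total thickness = glass contribution + PVB contribution
  Glass: 3 * 4.5 = 13.5 mm
  PVB: 2 * 1.12 = 2.24 mm
  Total = 13.5 + 2.24 = 15.74 mm

15.74 mm


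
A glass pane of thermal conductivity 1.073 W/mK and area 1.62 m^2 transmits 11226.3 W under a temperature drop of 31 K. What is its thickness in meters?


Fourier's law: t = k * A * dT / Q
  t = 1.073 * 1.62 * 31 / 11226.3
  t = 53.88606 / 11226.3 = 0.0048 m

0.0048 m


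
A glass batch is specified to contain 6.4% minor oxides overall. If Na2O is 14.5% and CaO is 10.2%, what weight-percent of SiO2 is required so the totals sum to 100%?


Known pieces sum to 100%:
  SiO2 = 100 - (others + Na2O + CaO)
  SiO2 = 100 - (6.4 + 14.5 + 10.2) = 68.9%

68.9%


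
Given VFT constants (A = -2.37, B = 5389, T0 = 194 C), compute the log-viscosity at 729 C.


VFT equation: log(eta) = A + B / (T - T0)
  T - T0 = 729 - 194 = 535
  B / (T - T0) = 5389 / 535 = 10.073
  log(eta) = -2.37 + 10.073 = 7.703

7.703


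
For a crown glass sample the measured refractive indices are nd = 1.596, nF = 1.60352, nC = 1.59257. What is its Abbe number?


Abbe number formula: Vd = (nd - 1) / (nF - nC)
  nd - 1 = 1.596 - 1 = 0.596
  nF - nC = 1.60352 - 1.59257 = 0.01095
  Vd = 0.596 / 0.01095 = 54.43

54.43


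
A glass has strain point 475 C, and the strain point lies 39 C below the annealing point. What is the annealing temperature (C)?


T_anneal = T_strain + gap:
  T_anneal = 475 + 39 = 514 C

514 C


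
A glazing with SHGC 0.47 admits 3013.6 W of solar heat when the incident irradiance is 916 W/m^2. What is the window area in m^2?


Rearrange Q = Area * SHGC * Irradiance:
  Area = Q / (SHGC * Irradiance)
  Area = 3013.6 / (0.47 * 916) = 7.0 m^2

7.0 m^2


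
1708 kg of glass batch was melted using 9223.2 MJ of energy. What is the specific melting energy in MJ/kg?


Rearrange E = m * s for s:
  s = E / m
  s = 9223.2 / 1708 = 5.4 MJ/kg

5.4 MJ/kg


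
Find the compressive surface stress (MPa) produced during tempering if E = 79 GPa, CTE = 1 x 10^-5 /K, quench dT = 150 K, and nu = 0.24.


Tempering stress: sigma = E * alpha * dT / (1 - nu)
  E (MPa) = 79 * 1000 = 79000
  Numerator = 79000 * (1 x 10^-5) * 150 = 118.5
  Denominator = 1 - 0.24 = 0.76
  sigma = 118.5 / 0.76 = 155.9 MPa

155.9 MPa


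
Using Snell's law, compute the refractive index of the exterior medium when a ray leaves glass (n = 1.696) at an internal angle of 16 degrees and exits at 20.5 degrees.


Apply Snell's law: n1 * sin(theta1) = n2 * sin(theta2)
  n2 = n1 * sin(theta1) / sin(theta2)
  sin(16) = 0.275637
  sin(20.5) = 0.350207
  n2 = 1.696 * 0.275637 / 0.350207 = 1.3349

1.3349


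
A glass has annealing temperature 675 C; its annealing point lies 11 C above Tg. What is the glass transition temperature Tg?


Rearrange T_anneal = Tg + offset for Tg:
  Tg = T_anneal - offset = 675 - 11 = 664 C

664 C


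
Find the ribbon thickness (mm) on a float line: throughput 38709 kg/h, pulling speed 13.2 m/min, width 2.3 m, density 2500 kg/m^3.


Ribbon cross-section from mass balance:
  Volume rate = throughput / density = 38709 / 2500 = 15.4836 m^3/h
  thickness = volume rate / (speed * 60 * width), i.e.
  thickness = throughput / (60 * speed * width * density) * 1000
  thickness = 38709 / (60 * 13.2 * 2.3 * 2500) * 1000 = 8.5 mm

8.5 mm


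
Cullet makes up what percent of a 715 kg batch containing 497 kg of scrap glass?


Cullet ratio = (cullet mass / total batch mass) * 100
  Ratio = 497 / 715 * 100 = 69.51%

69.51%


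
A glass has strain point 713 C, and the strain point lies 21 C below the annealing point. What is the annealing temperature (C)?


T_anneal = T_strain + gap:
  T_anneal = 713 + 21 = 734 C

734 C


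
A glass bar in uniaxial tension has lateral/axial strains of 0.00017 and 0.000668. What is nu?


Poisson's ratio: nu = lateral strain / axial strain
  nu = 0.00017 / 0.000668 = 0.2545

0.2545


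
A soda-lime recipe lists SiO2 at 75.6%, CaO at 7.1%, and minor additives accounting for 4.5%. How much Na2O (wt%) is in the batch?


Pieces sum to 100%:
  Na2O = 100 - (SiO2 + CaO + others)
  Na2O = 100 - (75.6 + 7.1 + 4.5) = 12.8%

12.8%


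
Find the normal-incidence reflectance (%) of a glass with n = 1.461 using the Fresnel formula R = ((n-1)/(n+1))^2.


Fresnel reflectance at normal incidence:
  R = ((n - 1)/(n + 1))^2
  (n - 1)/(n + 1) = (1.461 - 1)/(1.461 + 1) = 0.187322
  R = 0.187322^2 = 0.0350895
  R(%) = 0.0350895 * 100 = 3.509%

3.509%


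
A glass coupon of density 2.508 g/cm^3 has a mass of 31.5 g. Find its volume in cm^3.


Rearrange rho = m / V:
  V = m / rho
  V = 31.5 / 2.508 = 12.56 cm^3

12.56 cm^3


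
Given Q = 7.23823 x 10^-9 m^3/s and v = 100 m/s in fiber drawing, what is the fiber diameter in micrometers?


Cross-sectional area from continuity:
  A = Q / v = 7.23823 x 10^-9 / 100 = 7.23823 x 10^-11 m^2
Diameter from circular cross-section:
  d = sqrt(4A / pi) * 10^6 (m -> um)
  d = sqrt(4 * 7.23823 x 10^-11 / pi) * 10^6 = 9.6 um

9.6 um


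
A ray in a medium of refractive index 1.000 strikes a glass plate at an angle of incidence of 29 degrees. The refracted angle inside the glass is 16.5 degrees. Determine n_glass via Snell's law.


Apply Snell's law: n1 * sin(theta1) = n2 * sin(theta2)
  n2 = n1 * sin(theta1) / sin(theta2)
  sin(29) = 0.48481
  sin(16.5) = 0.284015
  n2 = 1.000 * 0.48481 / 0.284015 = 1.707

1.707


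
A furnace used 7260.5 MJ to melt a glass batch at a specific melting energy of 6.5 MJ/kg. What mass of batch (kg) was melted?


Rearrange E = m * s for m:
  m = E / s
  m = 7260.5 / 6.5 = 1117.0 kg

1117.0 kg


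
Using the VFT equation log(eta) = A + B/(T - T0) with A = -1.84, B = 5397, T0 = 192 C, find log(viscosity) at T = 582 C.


VFT equation: log(eta) = A + B / (T - T0)
  T - T0 = 582 - 192 = 390
  B / (T - T0) = 5397 / 390 = 13.838
  log(eta) = -1.84 + 13.838 = 11.998

11.998


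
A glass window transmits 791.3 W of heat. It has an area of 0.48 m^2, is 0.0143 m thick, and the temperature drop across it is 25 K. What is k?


Fourier's law rearranged: k = Q * t / (A * dT)
  Numerator = 791.3 * 0.0143 = 11.31559
  Denominator = 0.48 * 25 = 12.0
  k = 11.31559 / 12.0 = 0.943 W/mK

0.943 W/mK


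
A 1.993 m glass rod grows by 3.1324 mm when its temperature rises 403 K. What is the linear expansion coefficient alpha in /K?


Rearrange dL = alpha * L0 * dT for alpha:
  alpha = dL / (L0 * dT)
  alpha = (3.1324 / 1000) / (1.993 * 403) = 0.0000039 /K = 3.9 x 10^-6 /K

3.9 x 10^-6 /K


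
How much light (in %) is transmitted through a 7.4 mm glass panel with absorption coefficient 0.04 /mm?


Beer-Lambert law: T = exp(-alpha * thickness)
  exponent = -0.04 * 7.4 = -0.296
  T = exp(-0.296) = 0.7438
  Percentage = 0.7438 * 100 = 74.38%

74.38%


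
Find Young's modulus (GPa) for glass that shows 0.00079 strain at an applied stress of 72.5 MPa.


Young's modulus: E = stress / strain
  E = 72.5 MPa / 0.00079 = 91772.15 MPa
Convert to GPa: 91772.15 / 1000 = 91.77 GPa

91.77 GPa


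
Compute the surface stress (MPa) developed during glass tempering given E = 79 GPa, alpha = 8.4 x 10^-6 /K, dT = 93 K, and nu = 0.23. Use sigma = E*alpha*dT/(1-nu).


Tempering stress: sigma = E * alpha * dT / (1 - nu)
  E (MPa) = 79 * 1000 = 79000
  Numerator = 79000 * (8.4 x 10^-6) * 93 = 61.7148
  Denominator = 1 - 0.23 = 0.77
  sigma = 61.7148 / 0.77 = 80.1 MPa

80.1 MPa


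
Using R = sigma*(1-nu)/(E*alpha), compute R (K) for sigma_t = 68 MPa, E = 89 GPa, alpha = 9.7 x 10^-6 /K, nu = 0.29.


Thermal shock resistance: R = sigma * (1 - nu) / (E * alpha)
  Numerator = 68 * (1 - 0.29) = 48.28
  Denominator = 89 * 1000 * (9.7 x 10^-6) = 0.8633
  R = 48.28 / 0.8633 = 55.9 K

55.9 K


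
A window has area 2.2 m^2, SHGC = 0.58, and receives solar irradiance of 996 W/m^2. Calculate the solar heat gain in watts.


Solar heat gain: Q = Area * SHGC * Irradiance
  Q = 2.2 * 0.58 * 996 = 1270.9 W

1270.9 W


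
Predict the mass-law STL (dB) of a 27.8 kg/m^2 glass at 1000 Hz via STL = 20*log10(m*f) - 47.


Mass law: STL = 20 * log10(m * f) - 47
  m * f = 27.8 * 1000 = 27800
  log10(27800) = 4.44404
  STL = 20 * 4.44404 - 47 = 88.8808 - 47 = 41.9 dB

41.9 dB


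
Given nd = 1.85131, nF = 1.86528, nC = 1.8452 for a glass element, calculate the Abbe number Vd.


Abbe number formula: Vd = (nd - 1) / (nF - nC)
  nd - 1 = 1.85131 - 1 = 0.85131
  nF - nC = 1.86528 - 1.8452 = 0.02008
  Vd = 0.85131 / 0.02008 = 42.4

42.4


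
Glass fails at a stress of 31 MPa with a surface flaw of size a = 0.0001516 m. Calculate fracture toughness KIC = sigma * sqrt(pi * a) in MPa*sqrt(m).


Fracture toughness: KIC = sigma * sqrt(pi * a)
  pi * a = pi * 0.0001516 = 0.000476265
  sqrt(pi * a) = 0.021823
  KIC = 31 * 0.021823 = 0.677 MPa*sqrt(m)

0.677 MPa*sqrt(m)


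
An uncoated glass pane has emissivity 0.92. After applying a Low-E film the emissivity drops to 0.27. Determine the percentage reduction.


Percentage reduction = (1 - coated/uncoated) * 100
  Ratio = 0.27 / 0.92 = 0.2935
  Reduction = (1 - 0.2935) * 100 = 70.7%

70.7%


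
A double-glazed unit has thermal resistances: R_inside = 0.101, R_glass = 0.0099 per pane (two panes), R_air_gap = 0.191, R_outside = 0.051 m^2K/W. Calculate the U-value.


Total thermal resistance (series):
  R_total = R_in + R_glass + R_air + R_glass + R_out
  R_total = 0.101 + 0.0099 + 0.191 + 0.0099 + 0.051 = 0.3628 m^2K/W
U-value = 1 / R_total = 1 / 0.3628 = 2.756 W/m^2K

2.756 W/m^2K


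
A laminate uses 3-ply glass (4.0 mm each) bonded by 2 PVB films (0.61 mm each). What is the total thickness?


Total thickness = glass contribution + PVB contribution
  Glass: 3 * 4.0 = 12.0 mm
  PVB: 2 * 0.61 = 1.22 mm
  Total = 12.0 + 1.22 = 13.22 mm

13.22 mm


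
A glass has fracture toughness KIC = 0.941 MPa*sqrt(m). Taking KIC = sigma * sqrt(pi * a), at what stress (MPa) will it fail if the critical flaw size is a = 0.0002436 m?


Rearrange KIC = sigma * sqrt(pi * a):
  sigma = KIC / sqrt(pi * a)
  sqrt(pi * 0.0002436) = 0.027664
  sigma = 0.941 / 0.027664 = 34.02 MPa

34.02 MPa


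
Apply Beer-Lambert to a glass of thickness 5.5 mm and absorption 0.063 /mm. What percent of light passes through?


Beer-Lambert law: T = exp(-alpha * thickness)
  exponent = -0.063 * 5.5 = -0.3465
  T = exp(-0.3465) = 0.7072
  Percentage = 0.7072 * 100 = 70.72%

70.72%


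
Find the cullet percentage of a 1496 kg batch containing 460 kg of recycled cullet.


Cullet ratio = (cullet mass / total batch mass) * 100
  Ratio = 460 / 1496 * 100 = 30.75%

30.75%


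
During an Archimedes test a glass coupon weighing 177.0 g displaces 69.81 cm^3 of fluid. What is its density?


Use the definition of density:
  rho = mass / volume
  rho = 177.0 / 69.81 = 2.535 g/cm^3

2.535 g/cm^3


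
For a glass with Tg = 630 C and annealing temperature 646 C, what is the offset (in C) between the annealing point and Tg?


Offset = T_anneal - Tg:
  offset = 646 - 630 = 16 C

16 C


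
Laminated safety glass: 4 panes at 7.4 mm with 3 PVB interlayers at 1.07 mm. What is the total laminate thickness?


Total thickness = glass contribution + PVB contribution
  Glass: 4 * 7.4 = 29.6 mm
  PVB: 3 * 1.07 = 3.21 mm
  Total = 29.6 + 3.21 = 32.81 mm

32.81 mm


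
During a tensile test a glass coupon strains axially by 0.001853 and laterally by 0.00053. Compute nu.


Poisson's ratio: nu = lateral strain / axial strain
  nu = 0.00053 / 0.001853 = 0.286

0.286


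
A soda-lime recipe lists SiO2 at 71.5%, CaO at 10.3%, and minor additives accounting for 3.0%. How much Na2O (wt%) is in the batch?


Pieces sum to 100%:
  Na2O = 100 - (SiO2 + CaO + others)
  Na2O = 100 - (71.5 + 10.3 + 3.0) = 15.2%

15.2%


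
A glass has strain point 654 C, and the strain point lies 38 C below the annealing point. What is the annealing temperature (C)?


T_anneal = T_strain + gap:
  T_anneal = 654 + 38 = 692 C

692 C


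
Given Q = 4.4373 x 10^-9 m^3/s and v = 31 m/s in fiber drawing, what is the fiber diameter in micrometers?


Cross-sectional area from continuity:
  A = Q / v = 4.4373 x 10^-9 / 31 = 1.431387 x 10^-10 m^2
Diameter from circular cross-section:
  d = sqrt(4A / pi) * 10^6 (m -> um)
  d = sqrt(4 * 1.431387 x 10^-10 / pi) * 10^6 = 13.5 um

13.5 um


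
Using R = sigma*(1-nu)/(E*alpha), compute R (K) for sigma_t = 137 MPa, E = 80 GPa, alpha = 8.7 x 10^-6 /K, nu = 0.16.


Thermal shock resistance: R = sigma * (1 - nu) / (E * alpha)
  Numerator = 137 * (1 - 0.16) = 115.08
  Denominator = 80 * 1000 * (8.7 x 10^-6) = 0.696
  R = 115.08 / 0.696 = 165.3 K

165.3 K


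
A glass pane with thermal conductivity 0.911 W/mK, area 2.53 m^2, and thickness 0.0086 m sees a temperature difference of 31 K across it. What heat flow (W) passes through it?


Fourier's law: Q = k * A * dT / t
  Q = 0.911 * 2.53 * 31 / 0.0086
  Q = 71.44973 / 0.0086 = 8308.1 W

8308.1 W


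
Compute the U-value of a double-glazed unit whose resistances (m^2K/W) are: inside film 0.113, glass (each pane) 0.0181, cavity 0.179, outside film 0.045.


Total thermal resistance (series):
  R_total = R_in + R_glass + R_air + R_glass + R_out
  R_total = 0.113 + 0.0181 + 0.179 + 0.0181 + 0.045 = 0.3732 m^2K/W
U-value = 1 / R_total = 1 / 0.3732 = 2.68 W/m^2K

2.68 W/m^2K


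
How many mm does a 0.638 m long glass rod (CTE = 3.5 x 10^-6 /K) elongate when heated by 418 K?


Thermal expansion formula: dL = alpha * L0 * dT
  dL = (3.5 x 10^-6) * 0.638 * 418 = 0.00093339 m
Convert to mm: 0.00093339 * 1000 = 0.9334 mm

0.9334 mm


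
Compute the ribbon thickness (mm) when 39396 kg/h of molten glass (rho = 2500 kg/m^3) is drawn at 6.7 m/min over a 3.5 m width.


Ribbon cross-section from mass balance:
  Volume rate = throughput / density = 39396 / 2500 = 15.7584 m^3/h
  thickness = volume rate / (speed * 60 * width), i.e.
  thickness = throughput / (60 * speed * width * density) * 1000
  thickness = 39396 / (60 * 6.7 * 3.5 * 2500) * 1000 = 11.2 mm

11.2 mm


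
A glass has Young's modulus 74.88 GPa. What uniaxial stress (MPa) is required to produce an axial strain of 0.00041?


Rearrange E = sigma / epsilon:
  sigma = E * epsilon
  E (MPa) = 74.88 * 1000 = 74880
  sigma = 74880 * 0.00041 = 30.7 MPa

30.7 MPa


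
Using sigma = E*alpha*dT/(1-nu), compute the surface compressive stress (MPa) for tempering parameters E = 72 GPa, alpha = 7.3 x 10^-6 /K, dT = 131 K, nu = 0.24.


Tempering stress: sigma = E * alpha * dT / (1 - nu)
  E (MPa) = 72 * 1000 = 72000
  Numerator = 72000 * (7.3 x 10^-6) * 131 = 68.8536
  Denominator = 1 - 0.24 = 0.76
  sigma = 68.8536 / 0.76 = 90.6 MPa

90.6 MPa
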